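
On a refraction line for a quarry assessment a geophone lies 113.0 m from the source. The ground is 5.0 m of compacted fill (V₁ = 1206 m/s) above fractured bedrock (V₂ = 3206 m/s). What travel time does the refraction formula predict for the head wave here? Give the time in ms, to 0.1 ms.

θ_c = arcsin(V₁/V₂) = arcsin(1206/3206) = 22.10°, cos θ_c = 0.9266.
Intercept time tᵢ = 2h cos θ_c / V₁ = 2·5.0·0.9266/1206 = 0.00768 s.
t = x/V₂ + tᵢ = 113.0/3206 + 0.00768 = 0.04293 s.

42.9 ms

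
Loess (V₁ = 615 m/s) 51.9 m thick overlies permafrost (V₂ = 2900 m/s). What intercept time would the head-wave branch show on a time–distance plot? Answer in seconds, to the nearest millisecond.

θ_c = arcsin(V₁/V₂) = arcsin(615/2900) = 12.24°; cos θ_c = 0.9773.
tᵢ = 2h·cos θ_c / V₁ = 2·51.9·0.9773 / 615 = 0.16494 s.

0.165 s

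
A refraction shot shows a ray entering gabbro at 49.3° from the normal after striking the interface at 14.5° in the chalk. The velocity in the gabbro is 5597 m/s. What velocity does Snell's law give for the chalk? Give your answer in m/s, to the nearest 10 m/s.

sin 14.5° = 0.2504; sin 49.3° = 0.7581.
V₁ = V₂·(sin θ₁/sin θ₂) = 5597·(0.2504/0.7581) = 1848.45 m/s.

1850 m/s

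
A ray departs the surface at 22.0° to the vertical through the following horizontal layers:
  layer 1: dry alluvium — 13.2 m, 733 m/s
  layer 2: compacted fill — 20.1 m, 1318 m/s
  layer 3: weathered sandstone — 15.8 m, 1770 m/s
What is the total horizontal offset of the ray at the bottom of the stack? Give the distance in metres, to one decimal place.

Ray parameter p = sin 22.0° / 733 m/s = 5.1106e-04 s/m.
Layer 1: θ = 22.00°; offset = 13.2·tan 22.00° = 5.333 m.
Layer 2: sin θ = p·1318 = 0.6736 → θ = 42.34°; offset = 20.1·tan 42.34° = 18.318 m.
Layer 3: sin θ = p·1770 = 0.9046 → θ = 64.77°; offset = 15.8·tan 64.77° = 33.525 m.
Σ offsets = 57.176 m.

57.2 m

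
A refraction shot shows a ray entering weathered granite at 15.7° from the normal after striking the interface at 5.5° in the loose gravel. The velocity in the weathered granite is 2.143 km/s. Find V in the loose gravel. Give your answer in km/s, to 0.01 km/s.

Snell's law: sin 5.5°/V₁ = sin 15.7°/V₂.
V₁ = V₂·sin 5.5°/sin 15.7° = 2.143 × 0.3542 = 0.76 km/s.

0.76 km/s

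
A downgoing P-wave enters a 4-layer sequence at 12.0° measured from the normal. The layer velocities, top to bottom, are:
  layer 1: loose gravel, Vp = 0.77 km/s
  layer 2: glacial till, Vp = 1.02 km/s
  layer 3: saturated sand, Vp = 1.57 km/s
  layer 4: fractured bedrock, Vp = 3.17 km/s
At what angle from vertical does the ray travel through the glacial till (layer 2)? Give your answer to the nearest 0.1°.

16.0°

Ray parameter p = sin 12.0° / 0.77 = 2.7002e-01 s/km.
sin θ_2 = p·V_2 = 2.7002e-01 × 1.02 = 0.2754.
θ_2 = 15.99° from the vertical.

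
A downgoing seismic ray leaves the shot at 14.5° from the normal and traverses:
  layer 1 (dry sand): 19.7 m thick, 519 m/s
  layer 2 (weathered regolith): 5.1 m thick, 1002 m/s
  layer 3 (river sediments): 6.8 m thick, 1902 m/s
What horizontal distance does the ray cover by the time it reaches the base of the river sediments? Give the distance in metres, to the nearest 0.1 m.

Ray parameter p = sin 14.5° / 519 m/s = 4.8243e-04 s/m.
Layer 1: θ = 14.50°; offset = 19.7·tan 14.50° = 5.095 m.
Layer 2: sin θ = p·1002 = 0.4834 → θ = 28.91°; offset = 5.1·tan 28.91° = 2.816 m.
Layer 3: sin θ = p·1902 = 0.9176 → θ = 66.57°; offset = 6.8·tan 66.57° = 15.695 m.
Total horizontal offset = 23.606 m.

23.6 m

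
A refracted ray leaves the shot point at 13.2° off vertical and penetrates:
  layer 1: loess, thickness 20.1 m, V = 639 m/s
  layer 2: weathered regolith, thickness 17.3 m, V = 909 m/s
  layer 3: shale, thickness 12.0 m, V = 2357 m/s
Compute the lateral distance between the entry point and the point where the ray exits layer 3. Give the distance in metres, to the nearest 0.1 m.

29.4 m

Apply Snell's law at each interface; in layer i the horizontal offset is hᵢ·tan θᵢ.
Layer 1: θ = 13.20°; offset = 20.1·tan 13.20° = 4.714 m.
Layer 2: sin θ = 909·sin 13.2°/639 = 0.3248, θ = 18.96°; offset = 17.3·tan 18.96° = 5.942 m.
Layer 3: sin θ = 2357·sin 13.2°/639 = 0.8423, θ = 57.38°; offset = 12.0·tan 57.38° = 18.751 m.
Summing the layer offsets gives 29.408 m.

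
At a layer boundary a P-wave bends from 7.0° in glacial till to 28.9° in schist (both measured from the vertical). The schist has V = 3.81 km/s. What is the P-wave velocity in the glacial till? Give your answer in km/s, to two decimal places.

0.96 km/s

sin 7.0° = 0.1219; sin 28.9° = 0.4833.
V₁ = V₂·(sin θ₁/sin θ₂) = 3.81·(0.1219/0.4833) = 0.96 km/s.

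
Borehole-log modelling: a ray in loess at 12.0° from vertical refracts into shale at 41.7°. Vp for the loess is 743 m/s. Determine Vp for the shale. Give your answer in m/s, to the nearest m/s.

sin 12.0° = 0.2079; sin 41.7° = 0.6652.
V₂ = V₁·(sin θ₂/sin θ₁) = 743·(0.6652/0.2079) = 2377.29 m/s.

2377 m/s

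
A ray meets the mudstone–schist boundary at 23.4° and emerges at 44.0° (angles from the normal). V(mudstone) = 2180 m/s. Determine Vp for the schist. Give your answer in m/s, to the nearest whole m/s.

sin 23.4° = 0.3971; sin 44.0° = 0.6947.
V₂ = V₁·(sin θ₂/sin θ₁) = 2180·(0.6947/0.3971) = 3813.08 m/s.

3813 m/s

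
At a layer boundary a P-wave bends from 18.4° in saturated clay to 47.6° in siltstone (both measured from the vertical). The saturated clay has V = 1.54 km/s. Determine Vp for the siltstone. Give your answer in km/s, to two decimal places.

3.60 km/s

Snell's law: sin 18.4°/V₁ = sin 47.6°/V₂.
V₂ = V₁·sin 47.6°/sin 18.4° = 1.54 × 2.3395 = 3.60 km/s.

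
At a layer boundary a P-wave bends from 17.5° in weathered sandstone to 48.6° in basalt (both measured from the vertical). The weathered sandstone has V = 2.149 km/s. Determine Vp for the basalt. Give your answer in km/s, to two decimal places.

5.36 km/s

sin 17.5° = 0.3007; sin 48.6° = 0.7501.
V₂ = V₁·(sin θ₂/sin θ₁) = 2.149·(0.7501/0.3007) = 5.36 km/s.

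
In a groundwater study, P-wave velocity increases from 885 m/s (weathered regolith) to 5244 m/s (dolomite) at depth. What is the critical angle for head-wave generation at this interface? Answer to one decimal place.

9.7°

Critical incidence: sin θ_c = V₁/V₂ = 885/5244 = 0.1688.
θ_c = arcsin 0.1688 = 9.72°.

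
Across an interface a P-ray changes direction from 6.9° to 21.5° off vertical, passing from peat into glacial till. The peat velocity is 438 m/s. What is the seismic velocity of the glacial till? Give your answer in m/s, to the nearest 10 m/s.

1340 m/s

sin 6.9° = 0.1201; sin 21.5° = 0.3665.
V₂ = V₁·(sin θ₂/sin θ₁) = 438·(0.3665/0.1201) = 1336.21 m/s.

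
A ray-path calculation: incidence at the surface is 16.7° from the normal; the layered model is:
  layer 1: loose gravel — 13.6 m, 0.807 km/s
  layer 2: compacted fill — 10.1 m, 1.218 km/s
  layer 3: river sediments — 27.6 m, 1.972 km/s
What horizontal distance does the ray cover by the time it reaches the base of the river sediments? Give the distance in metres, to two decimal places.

36.16 m

Ray parameter p = sin 16.7° / 0.807 km/s = 3.5608e-01 s/km.
Layer 1: θ = 16.70°; offset = 13.6·tan 16.70° = 4.0802 m.
Layer 2: sin θ = p·1.218 = 0.4337 → θ = 25.70°; offset = 10.1·tan 25.70° = 4.8615 m.
Layer 3: sin θ = p·1.972 = 0.7022 → θ = 44.60°; offset = 27.6·tan 44.60° = 27.2208 m.
Σ offsets = 36.1626 m.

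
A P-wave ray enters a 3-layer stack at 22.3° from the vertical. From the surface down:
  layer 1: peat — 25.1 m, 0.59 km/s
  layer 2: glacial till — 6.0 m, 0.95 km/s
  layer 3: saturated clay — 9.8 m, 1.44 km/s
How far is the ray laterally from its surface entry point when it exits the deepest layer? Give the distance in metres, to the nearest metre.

Ray parameter p = sin 22.3° / 0.59 km/s = 6.4315e-01 s/km.
Layer 1: θ = 22.30°; offset = 25.1·tan 22.30° = 10.294 m.
Layer 2: sin θ = p·0.95 = 0.6110 → θ = 37.66°; offset = 6.0·tan 37.66° = 4.631 m.
Layer 3: sin θ = p·1.44 = 0.9261 → θ = 67.84°; offset = 9.8·tan 67.84° = 24.061 m.
Summing the layer offsets gives 38.987 m.

39 m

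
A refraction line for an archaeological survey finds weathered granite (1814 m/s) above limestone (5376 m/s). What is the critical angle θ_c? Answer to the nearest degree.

At critical incidence the refracted ray runs along the interface (θ₂ = 90°), so sin θ_c = V₁/V₂.
θ_c = arcsin(1814/5376) = arcsin 0.3374 = 19.72°.

20°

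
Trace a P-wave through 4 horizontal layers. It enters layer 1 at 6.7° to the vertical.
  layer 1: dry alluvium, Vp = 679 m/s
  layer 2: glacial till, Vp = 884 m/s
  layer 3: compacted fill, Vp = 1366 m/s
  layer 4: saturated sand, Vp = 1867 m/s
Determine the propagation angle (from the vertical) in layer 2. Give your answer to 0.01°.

8.74°

Ray parameter p = sin 6.7° / 679 = 1.7183e-04 s/m.
sin θ_2 = p·V_2 = 1.7183e-04 × 884 = 0.1519.
θ_2 = arcsin 0.1519 = 8.74°.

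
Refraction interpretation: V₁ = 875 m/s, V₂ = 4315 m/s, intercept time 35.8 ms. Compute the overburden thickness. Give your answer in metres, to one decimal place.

16.0 m

θ_c = arcsin(875/4315) = 11.70°; cos θ_c = 0.9792.
tᵢ = 2h cos θ_c/V₁ ⇒ h = tᵢ·V₁/(2 cos θ_c) = 0.0358·875/(2·0.9792) = 15.99 m.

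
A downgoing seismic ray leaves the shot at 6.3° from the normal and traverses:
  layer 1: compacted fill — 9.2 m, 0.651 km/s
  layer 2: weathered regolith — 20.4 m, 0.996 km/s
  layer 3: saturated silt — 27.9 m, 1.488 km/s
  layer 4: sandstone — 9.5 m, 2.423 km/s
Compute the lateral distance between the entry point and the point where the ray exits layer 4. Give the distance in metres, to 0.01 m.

15.97 m

p = sin θ₁/V₁ = sin 6.3°/0.651 = 1.6856e-01 s/km is conserved through the stack.
Layer 1: θ = 6.30°; offset = 9.2·tan 6.30° = 1.0157 m.
Layer 2: sin θ = p·0.996 = 0.1679 → θ = 9.67°; offset = 20.4·tan 9.67° = 3.4742 m.
Layer 3: sin θ = p·1.488 = 0.2508 → θ = 14.53°; offset = 27.9·tan 14.53° = 7.2290 m.
Layer 4: sin θ = p·2.423 = 0.4084 → θ = 24.11°; offset = 9.5·tan 24.11° = 4.2508 m.
Total horizontal offset = 15.9697 m.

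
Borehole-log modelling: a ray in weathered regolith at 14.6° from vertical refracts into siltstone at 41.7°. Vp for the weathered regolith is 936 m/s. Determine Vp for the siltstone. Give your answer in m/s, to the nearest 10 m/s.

2470 m/s

Snell's law: sin 14.6°/V₁ = sin 41.7°/V₂.
V₂ = V₁·sin 41.7°/sin 14.6° = 936 × 2.6391 = 2470.18 m/s.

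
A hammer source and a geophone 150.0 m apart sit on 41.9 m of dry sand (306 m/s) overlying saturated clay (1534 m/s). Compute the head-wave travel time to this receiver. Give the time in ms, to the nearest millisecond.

θ_c = arcsin(V₁/V₂) = arcsin(306/1534) = 11.51°, cos θ_c = 0.9799.
Intercept time tᵢ = 2h cos θ_c / V₁ = 2·41.9·0.9799/306 = 0.26835 s.
t = x/V₂ + tᵢ = 150.0/1534 + 0.26835 = 0.36614 s.

366 ms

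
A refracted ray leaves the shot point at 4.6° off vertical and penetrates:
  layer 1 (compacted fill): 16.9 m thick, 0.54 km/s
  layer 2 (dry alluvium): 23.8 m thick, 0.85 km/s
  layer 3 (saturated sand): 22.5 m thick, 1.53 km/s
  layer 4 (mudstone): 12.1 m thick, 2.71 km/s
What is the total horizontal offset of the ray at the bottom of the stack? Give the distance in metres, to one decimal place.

p = sin θ₁/V₁ = sin 4.6°/0.54 = 1.4852e-01 s/km is conserved through the stack.
Layer 1: θ = 4.60°; offset = 16.9·tan 4.60° = 1.360 m.
Layer 2: sin θ = p·0.85 = 0.1262 → θ = 7.25°; offset = 23.8·tan 7.25° = 3.029 m.
Layer 3: sin θ = p·1.53 = 0.2272 → θ = 13.13°; offset = 22.5·tan 13.13° = 5.250 m.
Layer 4: sin θ = p·2.71 = 0.4025 → θ = 23.73°; offset = 12.1·tan 23.73° = 5.320 m.
Summing the layer offsets gives 14.958 m.

15.0 m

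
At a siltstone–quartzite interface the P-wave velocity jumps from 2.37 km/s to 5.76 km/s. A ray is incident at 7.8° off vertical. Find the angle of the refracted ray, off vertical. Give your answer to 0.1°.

19.3°

sin θ₁/V₁ = sin θ₂/V₂ ⇒ sin θ₂ = 5.76·sin 7.8°/2.37 = 5.76·0.1357/2.37 = 0.3298.
θ₂ = arcsin 0.3298 = 19.26° from the normal.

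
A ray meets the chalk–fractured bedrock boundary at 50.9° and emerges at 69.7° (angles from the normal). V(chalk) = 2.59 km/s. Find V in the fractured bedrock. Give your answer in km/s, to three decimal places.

Snell's law: sin 50.9°/V₁ = sin 69.7°/V₂.
V₂ = V₁·sin 69.7°/sin 50.9° = 2.59 × 1.2085 = 3.130 km/s.

3.130 km/s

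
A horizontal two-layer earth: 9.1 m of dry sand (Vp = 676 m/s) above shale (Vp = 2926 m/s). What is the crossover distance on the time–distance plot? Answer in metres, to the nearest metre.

x_cross = 2h·√((V₂+V₁)/(V₂−V₁)).
(V₂+V₁)/(V₂−V₁) = (2926+676)/(2926−676) = 1.6009; √ = 1.2653.
x_cross = 2·9.1·1.2653 = 23.03 m.

23 m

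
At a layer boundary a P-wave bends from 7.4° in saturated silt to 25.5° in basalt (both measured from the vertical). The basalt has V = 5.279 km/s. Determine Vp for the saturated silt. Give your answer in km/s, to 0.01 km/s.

sin 7.4° = 0.1288; sin 25.5° = 0.4305.
V₁ = V₂·(sin θ₁/sin θ₂) = 5.279·(0.1288/0.4305) = 1.58 km/s.

1.58 km/s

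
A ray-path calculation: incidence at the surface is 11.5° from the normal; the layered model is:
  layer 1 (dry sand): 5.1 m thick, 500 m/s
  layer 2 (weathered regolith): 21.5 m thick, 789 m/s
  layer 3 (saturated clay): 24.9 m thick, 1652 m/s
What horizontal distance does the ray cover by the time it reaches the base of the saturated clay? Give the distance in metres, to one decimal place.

p = sin θ₁/V₁ = sin 11.5°/500 = 3.9874e-04 s/m is conserved through the stack.
Layer 1: θ = 11.50°; offset = 5.1·tan 11.50° = 1.038 m.
Layer 2: sin θ = p·789 = 0.3146 → θ = 18.34°; offset = 21.5·tan 18.34° = 7.126 m.
Layer 3: sin θ = p·1652 = 0.6587 → θ = 41.20°; offset = 24.9·tan 41.20° = 21.800 m.
Summing the layer offsets gives 29.963 m.

30.0 m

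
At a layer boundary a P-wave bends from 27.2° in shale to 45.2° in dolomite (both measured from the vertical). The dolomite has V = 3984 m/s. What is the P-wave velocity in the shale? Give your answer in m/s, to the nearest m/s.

Snell's law: sin 27.2°/V₁ = sin 45.2°/V₂.
V₁ = V₂·sin 27.2°/sin 45.2° = 3984 × 0.6442 = 2566.45 m/s.

2566 m/s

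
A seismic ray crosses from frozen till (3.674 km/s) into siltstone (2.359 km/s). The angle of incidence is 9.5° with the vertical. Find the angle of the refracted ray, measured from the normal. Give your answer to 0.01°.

6.08°

sin θ₁/V₁ = sin θ₂/V₂ ⇒ sin θ₂ = 2.359·sin 9.5°/3.674 = 2.359·0.1650/3.674 = 0.1060.
θ₂ = sin⁻¹(0.1060) = 6.08° (from vertical).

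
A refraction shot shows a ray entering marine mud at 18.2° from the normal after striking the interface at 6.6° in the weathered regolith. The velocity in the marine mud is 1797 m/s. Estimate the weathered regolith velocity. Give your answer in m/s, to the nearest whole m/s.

Snell's law: sin 6.6°/V₁ = sin 18.2°/V₂.
V₁ = V₂·sin 6.6°/sin 18.2° = 1797 × 0.3680 = 661.28 m/s.

661 m/s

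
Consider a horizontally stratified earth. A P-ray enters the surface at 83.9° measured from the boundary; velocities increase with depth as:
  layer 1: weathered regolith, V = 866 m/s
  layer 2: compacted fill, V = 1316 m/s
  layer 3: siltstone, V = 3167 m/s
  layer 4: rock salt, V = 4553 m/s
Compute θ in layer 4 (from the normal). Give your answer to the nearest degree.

From the normal: θ₁ = 90° − 83.9° = 6.1°.
Snell's law across each interface conserves sin θ / V, so sin θ_4 = V_4·sin θ₁/V₁.
sin θ_4 = 4553 × sin 6.1° / 866 = 0.5587.
θ_4 = 33.96° from the vertical.

34°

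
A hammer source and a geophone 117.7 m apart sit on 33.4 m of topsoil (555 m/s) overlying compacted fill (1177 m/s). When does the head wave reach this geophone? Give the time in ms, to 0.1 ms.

206.1 ms

θ_c = arcsin(V₁/V₂) = arcsin(555/1177) = 28.13°, cos θ_c = 0.8818.
Intercept time tᵢ = 2h cos θ_c / V₁ = 2·33.4·0.8818/555 = 0.10614 s.
t = x/V₂ + tᵢ = 117.7/1177 + 0.10614 = 0.20614 s.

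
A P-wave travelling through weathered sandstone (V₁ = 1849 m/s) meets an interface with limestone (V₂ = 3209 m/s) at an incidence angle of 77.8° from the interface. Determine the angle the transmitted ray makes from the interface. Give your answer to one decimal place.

Convert to the normal: θ₁ = 90° − 77.8° = 12.2°.
sin θ₁/V₁ = sin θ₂/V₂ ⇒ sin θ₂ = 3209·sin 12.2°/1849 = 3209·0.2113/1849 = 0.3668.
θ₂ = arcsin 0.3668 = 21.52° from the normal.
From the interface: 90° − 21.52° = 68.48°.

68.5°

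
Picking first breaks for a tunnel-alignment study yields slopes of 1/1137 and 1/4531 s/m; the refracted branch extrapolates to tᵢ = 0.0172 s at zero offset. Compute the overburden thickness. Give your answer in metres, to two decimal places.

10.10 m

h = tᵢ·V₁·V₂ / (2·√(V₂²−V₁²)).
√(V₂²−V₁²) = √(4531² − 1137²) = 4386.0 m/s.
h = 0.0172 s × 1137 × 4531 / (2 × 4386.0) = 10.10 m.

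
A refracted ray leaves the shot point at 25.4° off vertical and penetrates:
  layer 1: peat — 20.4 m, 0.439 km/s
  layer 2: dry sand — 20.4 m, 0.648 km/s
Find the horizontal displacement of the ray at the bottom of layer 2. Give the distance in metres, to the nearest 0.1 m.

p = sin θ₁/V₁ = sin 25.4°/0.439 = 9.7707e-01 s/km is conserved through the stack.
Layer 1: θ = 25.40°; offset = 20.4·tan 25.40° = 9.687 m.
Layer 2: sin θ = p·0.648 = 0.6331 → θ = 39.28°; offset = 20.4·tan 39.28° = 16.687 m.
Summing the layer offsets gives 26.373 m.

26.4 m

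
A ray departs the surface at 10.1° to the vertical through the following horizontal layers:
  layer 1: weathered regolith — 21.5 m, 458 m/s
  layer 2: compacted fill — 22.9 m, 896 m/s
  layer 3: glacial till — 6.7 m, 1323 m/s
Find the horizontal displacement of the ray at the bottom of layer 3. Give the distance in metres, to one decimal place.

Apply Snell's law at each interface; in layer i the horizontal offset is hᵢ·tan θᵢ.
Layer 1: θ = 10.10°; offset = 21.5·tan 10.10° = 3.830 m.
Layer 2: sin θ = 896·sin 10.1°/458 = 0.3431, θ = 20.06°; offset = 22.9·tan 20.06° = 8.364 m.
Layer 3: sin θ = 1323·sin 10.1°/458 = 0.5066, θ = 30.44°; offset = 6.7·tan 30.44° = 3.936 m.
Summing the layer offsets gives 16.130 m.

16.1 m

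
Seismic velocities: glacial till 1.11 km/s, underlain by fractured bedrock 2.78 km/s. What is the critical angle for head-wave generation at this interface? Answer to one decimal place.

Critical incidence: sin θ_c = V₁/V₂ = 1.11/2.78 = 0.3993.
θ_c = arcsin 0.3993 = 23.53°.

23.5°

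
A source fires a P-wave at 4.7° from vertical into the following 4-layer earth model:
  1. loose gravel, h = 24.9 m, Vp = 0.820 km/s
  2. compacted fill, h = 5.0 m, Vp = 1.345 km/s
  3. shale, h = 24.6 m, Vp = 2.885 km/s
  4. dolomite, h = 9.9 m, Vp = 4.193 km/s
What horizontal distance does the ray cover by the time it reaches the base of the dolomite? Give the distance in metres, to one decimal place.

14.7 m

Apply Snell's law at each interface; in layer i the horizontal offset is hᵢ·tan θᵢ.
Layer 1: θ = 4.70°; offset = 24.9·tan 4.70° = 2.047 m.
Layer 2: sin θ = 1.345·sin 4.7°/0.820 = 0.1344, θ = 7.72°; offset = 5.0·tan 7.72° = 0.678 m.
Layer 3: sin θ = 2.885·sin 4.7°/0.820 = 0.2883, θ = 16.76°; offset = 24.6·tan 16.76° = 7.406 m.
Layer 4: sin θ = 4.193·sin 4.7°/0.820 = 0.4190, θ = 24.77°; offset = 9.9·tan 24.77° = 4.568 m.
Total horizontal offset = 14.700 m.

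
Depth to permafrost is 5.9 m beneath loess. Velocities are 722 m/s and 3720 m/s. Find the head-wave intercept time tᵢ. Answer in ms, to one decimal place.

θ_c = arcsin(V₁/V₂) = arcsin(722/3720) = 11.19°; cos θ_c = 0.9810.
tᵢ = 2h·cos θ_c / V₁ = 2·5.9·0.9810 / 722 = 0.01603 s.

16.0 ms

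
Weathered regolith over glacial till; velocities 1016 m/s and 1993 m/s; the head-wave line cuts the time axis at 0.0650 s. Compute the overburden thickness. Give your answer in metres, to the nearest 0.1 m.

h = tᵢ·V₁·V₂ / (2·√(V₂²−V₁²)).
√(V₂²−V₁²) = √(1993² − 1016²) = 1714.6 m/s.
h = 0.065 s × 1016 × 1993 / (2 × 1714.6) = 38.38 m.

38.4 m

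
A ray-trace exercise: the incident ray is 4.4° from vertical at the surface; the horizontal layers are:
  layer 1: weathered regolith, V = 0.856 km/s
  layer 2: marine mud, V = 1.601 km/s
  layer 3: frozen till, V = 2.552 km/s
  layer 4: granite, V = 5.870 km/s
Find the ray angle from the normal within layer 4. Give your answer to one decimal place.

Snell's law across each interface conserves sin θ / V, so sin θ_4 = V_4·sin θ₁/V₁.
sin θ_4 = 5.870 × sin 4.4° / 0.856 = 0.5261.
θ_4 = 31.74° from the vertical.

31.7°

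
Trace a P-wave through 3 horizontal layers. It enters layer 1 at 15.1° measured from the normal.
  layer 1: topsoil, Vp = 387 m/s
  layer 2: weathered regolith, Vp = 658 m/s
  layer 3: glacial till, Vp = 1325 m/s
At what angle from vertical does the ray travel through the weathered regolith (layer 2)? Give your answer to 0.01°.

26.29°

Snell's law across each interface conserves sin θ / V, so sin θ_2 = V_2·sin θ₁/V₁.
sin θ_2 = 658 × sin 15.1° / 387 = 0.4429.
θ_2 = arcsin 0.4429 = 26.29°.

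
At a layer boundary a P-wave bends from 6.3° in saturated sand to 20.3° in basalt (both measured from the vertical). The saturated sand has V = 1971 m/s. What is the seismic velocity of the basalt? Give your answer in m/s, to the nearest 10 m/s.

6230 m/s

sin 6.3° = 0.1097; sin 20.3° = 0.3469.
V₂ = V₁·(sin θ₂/sin θ₁) = 1971·(0.3469/0.1097) = 6231.51 m/s.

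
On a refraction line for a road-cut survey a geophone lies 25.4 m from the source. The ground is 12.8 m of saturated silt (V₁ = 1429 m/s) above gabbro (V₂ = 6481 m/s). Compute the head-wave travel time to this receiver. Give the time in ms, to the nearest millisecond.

θ_c = arcsin(V₁/V₂) = arcsin(1429/6481) = 12.74°, cos θ_c = 0.9754.
Intercept time tᵢ = 2h cos θ_c / V₁ = 2·12.8·0.9754/1429 = 0.01747 s.
t = x/V₂ + tᵢ = 25.4/6481 + 0.01747 = 0.02139 s.

21 ms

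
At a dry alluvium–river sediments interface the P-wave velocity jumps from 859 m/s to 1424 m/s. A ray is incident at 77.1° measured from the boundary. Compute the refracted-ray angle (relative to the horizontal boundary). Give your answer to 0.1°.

68.3°

Convert to the normal: θ₁ = 90° − 77.1° = 12.9°.
sin θ₁/V₁ = sin θ₂/V₂ ⇒ sin θ₂ = 1424·sin 12.9°/859 = 1424·0.2233/859 = 0.3701.
θ₂ = sin⁻¹(0.3701) = 21.72° (from vertical).
From the interface: 90° − 21.72° = 68.28°.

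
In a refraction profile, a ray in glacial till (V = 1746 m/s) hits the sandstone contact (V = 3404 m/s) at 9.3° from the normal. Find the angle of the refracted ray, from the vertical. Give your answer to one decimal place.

18.4°

Snell's law: sin θ₂ = (V₂/V₁)·sin θ₁ = (3404/1746)·sin 9.3° = 0.3151.
θ₂ = sin⁻¹(0.3151) = 18.36° (from vertical).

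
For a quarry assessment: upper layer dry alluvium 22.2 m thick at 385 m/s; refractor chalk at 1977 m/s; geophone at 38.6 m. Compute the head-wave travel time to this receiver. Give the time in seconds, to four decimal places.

θ_c = arcsin(V₁/V₂) = arcsin(385/1977) = 11.23°, cos θ_c = 0.9809.
Intercept time tᵢ = 2h cos θ_c / V₁ = 2·22.2·0.9809/385 = 0.11312 s.
t = x/V₂ + tᵢ = 38.6/1977 + 0.11312 = 0.13264 s.

0.1326 s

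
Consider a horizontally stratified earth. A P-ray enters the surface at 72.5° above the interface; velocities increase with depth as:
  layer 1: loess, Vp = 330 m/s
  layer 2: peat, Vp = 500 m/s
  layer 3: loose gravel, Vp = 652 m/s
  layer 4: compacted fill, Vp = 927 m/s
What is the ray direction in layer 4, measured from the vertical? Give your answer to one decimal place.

From the normal: θ₁ = 90° − 72.5° = 17.5°.
Ray parameter p = sin 17.5° / 330 = 9.1123e-04 s/m.
sin θ_4 = p·V_4 = 9.1123e-04 × 927 = 0.8447.
θ_4 = arcsin 0.8447 = 57.64°.

57.6°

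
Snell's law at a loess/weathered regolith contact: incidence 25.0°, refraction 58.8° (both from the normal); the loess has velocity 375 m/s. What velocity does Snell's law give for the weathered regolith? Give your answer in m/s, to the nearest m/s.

759 m/s

Snell's law: sin 25.0°/V₁ = sin 58.8°/V₂.
V₂ = V₁·sin 58.8°/sin 25.0° = 375 × 2.0240 = 758.99 m/s.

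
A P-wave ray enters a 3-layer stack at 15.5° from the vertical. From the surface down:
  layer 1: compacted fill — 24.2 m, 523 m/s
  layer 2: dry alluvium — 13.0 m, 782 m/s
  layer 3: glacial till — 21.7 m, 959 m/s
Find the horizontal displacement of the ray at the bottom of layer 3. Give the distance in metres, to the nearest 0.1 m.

24.6 m

Apply Snell's law at each interface; in layer i the horizontal offset is hᵢ·tan θᵢ.
Layer 1: θ = 15.50°; offset = 24.2·tan 15.50° = 6.711 m.
Layer 2: sin θ = 782·sin 15.5°/523 = 0.3996, θ = 23.55°; offset = 13.0·tan 23.55° = 5.667 m.
Layer 3: sin θ = 959·sin 15.5°/523 = 0.4900, θ = 29.34°; offset = 21.7·tan 29.34° = 12.198 m.
Σ offsets = 24.576 m.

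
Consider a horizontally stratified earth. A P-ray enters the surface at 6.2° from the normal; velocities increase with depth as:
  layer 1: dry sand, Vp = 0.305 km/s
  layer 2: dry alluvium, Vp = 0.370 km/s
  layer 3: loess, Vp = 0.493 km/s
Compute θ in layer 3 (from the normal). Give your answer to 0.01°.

Snell's law across each interface conserves sin θ / V, so sin θ_3 = V_3·sin θ₁/V₁.
sin θ_3 = 0.493 × sin 6.2° / 0.305 = 0.1746.
θ_3 = 10.05° from the vertical.

10.05°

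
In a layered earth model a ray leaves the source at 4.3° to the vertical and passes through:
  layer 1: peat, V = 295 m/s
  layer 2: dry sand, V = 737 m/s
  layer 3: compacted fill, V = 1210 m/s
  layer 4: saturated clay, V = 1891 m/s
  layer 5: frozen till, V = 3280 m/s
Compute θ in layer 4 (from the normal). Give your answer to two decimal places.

Ray parameter p = sin 4.3° / 295 = 2.5417e-04 s/m.
sin θ_4 = p·V_4 = 2.5417e-04 × 1891 = 0.4806.
θ_4 = 28.73° from the vertical.

28.73°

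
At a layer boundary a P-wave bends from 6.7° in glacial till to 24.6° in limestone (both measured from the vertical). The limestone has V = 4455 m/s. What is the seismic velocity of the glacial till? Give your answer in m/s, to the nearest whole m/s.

Snell's law: sin 6.7°/V₁ = sin 24.6°/V₂.
V₁ = V₂·sin 6.7°/sin 24.6° = 4455 × 0.2803 = 1248.60 m/s.

1249 m/s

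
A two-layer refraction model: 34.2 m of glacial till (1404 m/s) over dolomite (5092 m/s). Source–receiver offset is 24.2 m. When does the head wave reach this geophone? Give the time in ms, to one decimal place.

51.6 ms

t = x/V₂ + 2h·√(V₂²−V₁²)/(V₁V₂).
√(V₂²−V₁²) = √(5092²−1404²) = 4894.6 m/s; delay term = 2·34.2·4894.6/(1404·5092) = 0.04683 s.
t = 24.2/5092 + 0.04683 = 0.05158 s.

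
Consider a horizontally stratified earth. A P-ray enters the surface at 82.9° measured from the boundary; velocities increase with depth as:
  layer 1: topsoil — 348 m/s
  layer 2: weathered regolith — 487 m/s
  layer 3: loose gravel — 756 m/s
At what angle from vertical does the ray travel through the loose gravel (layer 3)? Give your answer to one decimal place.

From the normal: θ₁ = 90° − 82.9° = 7.1°.
Ray parameter p = sin 7.1° / 348 = 3.5518e-04 s/m.
sin θ_3 = p·V_3 = 3.5518e-04 × 756 = 0.2685.
θ_3 = arcsin 0.2685 = 15.58°.

15.6°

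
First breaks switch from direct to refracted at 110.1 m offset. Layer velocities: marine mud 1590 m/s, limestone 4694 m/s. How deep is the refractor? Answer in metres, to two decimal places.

38.69 m

h = (x_cross/2)·√((V₂−V₁)/(V₂+V₁)).
(V₂−V₁)/(V₂+V₁) = (4694−1590)/(4694+1590) = 0.4940; √ = 0.7028.
h = (110.1/2)·0.7028 = 38.69 m.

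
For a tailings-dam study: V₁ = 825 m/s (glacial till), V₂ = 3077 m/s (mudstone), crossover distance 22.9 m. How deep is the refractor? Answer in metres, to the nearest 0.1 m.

8.7 m

x_cross = 2h·√((V₂+V₁)/(V₂−V₁)) → h = x_cross / (2·√((V₂+V₁)/(V₂−V₁))).
√((V₂+V₁)/(V₂−V₁)) = √((3077+825)/(3077−825)) = 1.3163.
h = 22.9 / (2·1.3163) = 8.70 m.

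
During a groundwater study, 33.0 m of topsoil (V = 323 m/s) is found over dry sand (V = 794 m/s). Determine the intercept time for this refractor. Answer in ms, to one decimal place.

186.7 ms

θ_c = arcsin(V₁/V₂) = arcsin(323/794) = 24.00°; cos θ_c = 0.9135.
tᵢ = 2h·cos θ_c / V₁ = 2·33.0·0.9135 / 323 = 0.18666 s.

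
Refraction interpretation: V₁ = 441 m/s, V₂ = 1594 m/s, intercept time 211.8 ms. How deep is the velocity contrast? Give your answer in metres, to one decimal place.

θ_c = arcsin(441/1594) = 16.06°; cos θ_c = 0.9610.
tᵢ = 2h cos θ_c/V₁ ⇒ h = tᵢ·V₁/(2 cos θ_c) = 0.2118·441/(2·0.9610) = 48.60 m.

48.6 m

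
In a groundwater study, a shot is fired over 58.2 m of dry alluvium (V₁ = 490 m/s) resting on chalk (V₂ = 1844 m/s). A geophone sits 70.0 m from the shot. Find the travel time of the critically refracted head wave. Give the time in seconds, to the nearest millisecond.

t = x/V₂ + 2h·√(V₂²−V₁²)/(V₁V₂).
√(V₂²−V₁²) = √(1844²−490²) = 1777.7 m/s; delay term = 2·58.2·1777.7/(490·1844) = 0.22901 s.
t = 70.0/1844 + 0.22901 = 0.26697 s.

0.267 s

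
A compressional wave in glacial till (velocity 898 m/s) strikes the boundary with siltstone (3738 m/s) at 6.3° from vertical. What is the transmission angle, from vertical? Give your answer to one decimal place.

27.2°

Snell's law: sin θ₂ = (V₂/V₁)·sin θ₁ = (3738/898)·sin 6.3° = 0.4568.
θ₂ = sin⁻¹(0.4568) = 27.18° (from vertical).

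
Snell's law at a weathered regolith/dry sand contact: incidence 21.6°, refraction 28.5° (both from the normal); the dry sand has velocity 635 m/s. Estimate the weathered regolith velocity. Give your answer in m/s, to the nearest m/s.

490 m/s

Snell's law: sin 21.6°/V₁ = sin 28.5°/V₂.
V₁ = V₂·sin 21.6°/sin 28.5° = 635 × 0.7715 = 489.90 m/s.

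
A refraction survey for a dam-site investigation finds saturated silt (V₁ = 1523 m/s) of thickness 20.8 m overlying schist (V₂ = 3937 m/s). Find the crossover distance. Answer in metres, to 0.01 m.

x_cross = 2h·√((V₂+V₁)/(V₂−V₁)).
(V₂+V₁)/(V₂−V₁) = (3937+1523)/(3937−1523) = 2.2618; √ = 1.5039.
x_cross = 2·20.8·1.5039 = 62.56 m.

62.56 m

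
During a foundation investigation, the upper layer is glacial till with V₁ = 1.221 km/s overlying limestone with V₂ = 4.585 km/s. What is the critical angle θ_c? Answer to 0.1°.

Critical incidence: sin θ_c = V₁/V₂ = 1.221/4.585 = 0.2663.
θ_c = arcsin 0.2663 = 15.44°.

15.4°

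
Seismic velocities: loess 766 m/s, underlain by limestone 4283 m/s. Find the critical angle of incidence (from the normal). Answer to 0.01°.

Critical incidence: sin θ_c = V₁/V₂ = 766/4283 = 0.1788.
θ_c = arcsin 0.1788 = 10.30°.

10.30°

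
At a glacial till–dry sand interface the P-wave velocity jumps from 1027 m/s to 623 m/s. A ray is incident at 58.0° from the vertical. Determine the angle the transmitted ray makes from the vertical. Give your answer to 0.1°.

Snell's law: sin θ₂ = (V₂/V₁)·sin θ₁ = (623/1027)·sin 58.0° = 0.5144.
θ₂ = arcsin 0.5144 = 30.96° from the normal.

31.0°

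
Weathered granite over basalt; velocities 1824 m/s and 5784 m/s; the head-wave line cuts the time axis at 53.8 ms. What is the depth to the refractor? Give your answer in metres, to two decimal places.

51.70 m

θ_c = arcsin(1824/5784) = 18.38°; cos θ_c = 0.9490.
tᵢ = 2h cos θ_c/V₁ ⇒ h = tᵢ·V₁/(2 cos θ_c) = 0.0538·1824/(2·0.9490) = 51.70 m.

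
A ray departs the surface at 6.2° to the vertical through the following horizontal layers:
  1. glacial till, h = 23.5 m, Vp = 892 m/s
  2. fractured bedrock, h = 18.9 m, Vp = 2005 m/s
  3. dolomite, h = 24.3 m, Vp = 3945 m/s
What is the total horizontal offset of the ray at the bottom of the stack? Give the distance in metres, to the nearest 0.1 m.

Apply Snell's law at each interface; in layer i the horizontal offset is hᵢ·tan θᵢ.
Layer 1: θ = 6.20°; offset = 23.5·tan 6.20° = 2.553 m.
Layer 2: sin θ = 2005·sin 6.2°/892 = 0.2428, θ = 14.05°; offset = 18.9·tan 14.05° = 4.730 m.
Layer 3: sin θ = 3945·sin 6.2°/892 = 0.4776, θ = 28.53°; offset = 24.3·tan 28.53° = 13.211 m.
Σ offsets = 20.494 m.

20.5 m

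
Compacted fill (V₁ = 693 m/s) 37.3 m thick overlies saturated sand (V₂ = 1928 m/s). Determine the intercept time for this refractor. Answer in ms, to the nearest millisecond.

tᵢ = 2h·√(V₂²−V₁²)/(V₁V₂).
√(V₂²−V₁²) = √(1928²−693²) = 1799.1 m/s.
tᵢ = 2·37.3·1799.1/(693·1928) = 0.10045 s.

100 ms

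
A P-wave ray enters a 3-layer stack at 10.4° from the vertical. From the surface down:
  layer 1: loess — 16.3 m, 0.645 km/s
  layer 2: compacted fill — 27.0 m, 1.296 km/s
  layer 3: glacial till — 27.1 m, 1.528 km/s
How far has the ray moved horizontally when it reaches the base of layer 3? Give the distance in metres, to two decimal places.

26.32 m

p = sin θ₁/V₁ = sin 10.4°/0.645 = 2.7987e-01 s/km is conserved through the stack.
Layer 1: θ = 10.40°; offset = 16.3·tan 10.40° = 2.9916 m.
Layer 2: sin θ = p·1.296 = 0.3627 → θ = 21.27°; offset = 27.0·tan 21.27° = 10.5090 m.
Layer 3: sin θ = p·1.528 = 0.4276 → θ = 25.32°; offset = 27.1·tan 25.32° = 12.8208 m.
Total horizontal offset = 26.3214 m.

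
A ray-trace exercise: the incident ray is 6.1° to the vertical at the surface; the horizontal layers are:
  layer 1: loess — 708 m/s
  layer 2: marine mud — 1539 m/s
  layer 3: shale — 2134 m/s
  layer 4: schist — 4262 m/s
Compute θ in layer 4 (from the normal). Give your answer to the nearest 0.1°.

Snell's law across each interface conserves sin θ / V, so sin θ_4 = V_4·sin θ₁/V₁.
sin θ_4 = 4262 × sin 6.1° / 708 = 0.6397.
θ_4 = arcsin 0.6397 = 39.77°.

39.8°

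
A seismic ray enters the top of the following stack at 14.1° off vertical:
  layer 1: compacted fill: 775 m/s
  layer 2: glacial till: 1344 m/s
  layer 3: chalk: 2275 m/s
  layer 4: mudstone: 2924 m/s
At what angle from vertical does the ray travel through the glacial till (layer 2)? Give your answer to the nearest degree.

Snell's law across each interface conserves sin θ / V, so sin θ_2 = V_2·sin θ₁/V₁.
sin θ_2 = 1344 × sin 14.1° / 775 = 0.4225.
θ_2 = arcsin 0.4225 = 24.99°.

25°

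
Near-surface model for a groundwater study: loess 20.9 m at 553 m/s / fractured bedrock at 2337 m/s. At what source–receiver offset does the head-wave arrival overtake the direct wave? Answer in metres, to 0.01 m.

x_cross = 2h·√((V₂+V₁)/(V₂−V₁)).
(V₂+V₁)/(V₂−V₁) = (2337+553)/(2337−553) = 1.6200; √ = 1.2728.
x_cross = 2·20.9·1.2728 = 53.20 m.

53.20 m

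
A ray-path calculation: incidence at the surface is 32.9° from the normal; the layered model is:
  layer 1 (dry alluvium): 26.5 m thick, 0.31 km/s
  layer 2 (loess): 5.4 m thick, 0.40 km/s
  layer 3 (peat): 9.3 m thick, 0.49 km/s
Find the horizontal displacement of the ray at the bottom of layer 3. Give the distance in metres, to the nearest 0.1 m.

38.0 m

p = sin θ₁/V₁ = sin 32.9°/0.31 = 1.7522e+00 s/km is conserved through the stack.
Layer 1: θ = 32.90°; offset = 26.5·tan 32.90° = 17.144 m.
Layer 2: sin θ = p·0.40 = 0.7009 → θ = 44.50°; offset = 5.4·tan 44.50° = 5.306 m.
Layer 3: sin θ = p·0.49 = 0.8586 → θ = 59.16°; offset = 9.3·tan 59.16° = 15.574 m.
Total horizontal offset = 38.023 m.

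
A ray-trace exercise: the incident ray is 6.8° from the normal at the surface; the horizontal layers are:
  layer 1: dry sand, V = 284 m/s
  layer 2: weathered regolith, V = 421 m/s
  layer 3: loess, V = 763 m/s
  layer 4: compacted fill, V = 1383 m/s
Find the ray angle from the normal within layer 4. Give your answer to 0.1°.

Snell's law across each interface conserves sin θ / V, so sin θ_4 = V_4·sin θ₁/V₁.
sin θ_4 = 1383 × sin 6.8° / 284 = 0.5766.
θ_4 = arcsin 0.5766 = 35.21°.

35.2°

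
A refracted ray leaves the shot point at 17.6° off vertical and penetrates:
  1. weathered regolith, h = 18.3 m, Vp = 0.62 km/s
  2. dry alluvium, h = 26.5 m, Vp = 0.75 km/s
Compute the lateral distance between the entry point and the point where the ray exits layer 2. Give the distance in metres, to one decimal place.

Ray parameter p = sin 17.6° / 0.62 km/s = 4.8769e-01 s/km.
Layer 1: θ = 17.60°; offset = 18.3·tan 17.60° = 5.805 m.
Layer 2: sin θ = p·0.75 = 0.3658 → θ = 21.45°; offset = 26.5·tan 21.45° = 10.415 m.
Total horizontal offset = 16.220 m.

16.2 m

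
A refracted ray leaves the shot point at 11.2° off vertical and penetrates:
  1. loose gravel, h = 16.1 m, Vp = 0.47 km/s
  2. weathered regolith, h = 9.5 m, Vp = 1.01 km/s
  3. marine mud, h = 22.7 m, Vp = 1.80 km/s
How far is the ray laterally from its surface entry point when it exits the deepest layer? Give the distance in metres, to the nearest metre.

33 m

Apply Snell's law at each interface; in layer i the horizontal offset is hᵢ·tan θᵢ.
Layer 1: θ = 11.20°; offset = 16.1·tan 11.20° = 3.188 m.
Layer 2: sin θ = 1.01·sin 11.2°/0.47 = 0.4174, θ = 24.67°; offset = 9.5·tan 24.67° = 4.364 m.
Layer 3: sin θ = 1.80·sin 11.2°/0.47 = 0.7439, θ = 48.06°; offset = 22.7·tan 48.06° = 25.266 m.
Total horizontal offset = 32.818 m.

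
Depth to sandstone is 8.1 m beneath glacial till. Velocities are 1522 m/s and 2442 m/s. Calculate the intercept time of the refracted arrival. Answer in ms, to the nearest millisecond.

8 ms

θ_c = arcsin(V₁/V₂) = arcsin(1522/2442) = 38.55°; cos θ_c = 0.7820.
tᵢ = 2h·cos θ_c / V₁ = 2·8.1·0.7820 / 1522 = 0.00832 s.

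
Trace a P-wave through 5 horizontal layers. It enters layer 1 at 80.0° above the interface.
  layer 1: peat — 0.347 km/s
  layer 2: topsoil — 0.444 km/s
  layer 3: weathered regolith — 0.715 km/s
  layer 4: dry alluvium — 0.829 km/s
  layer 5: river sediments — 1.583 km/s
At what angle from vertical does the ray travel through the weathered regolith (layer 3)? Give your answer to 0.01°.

20.97°

From the normal: θ₁ = 90° − 80.0° = 10.0°.
Ray parameter p = sin 10.0° / 0.347 = 5.0043e-01 s/km.
sin θ_3 = p·V_3 = 5.0043e-01 × 0.715 = 0.3578.
θ_3 = arcsin 0.3578 = 20.97°.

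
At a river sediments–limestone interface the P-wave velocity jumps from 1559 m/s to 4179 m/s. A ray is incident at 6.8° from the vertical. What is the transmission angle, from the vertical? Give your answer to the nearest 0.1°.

18.5°

sin θ₁/V₁ = sin θ₂/V₂ ⇒ sin θ₂ = 4179·sin 6.8°/1559 = 4179·0.1184/1559 = 0.3174.
θ₂ = arcsin 0.3174 = 18.51° from the normal.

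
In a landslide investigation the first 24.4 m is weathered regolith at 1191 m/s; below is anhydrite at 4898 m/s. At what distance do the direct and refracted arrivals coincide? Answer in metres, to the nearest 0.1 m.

x_cross = 2h·√((V₂+V₁)/(V₂−V₁)).
(V₂+V₁)/(V₂−V₁) = (4898+1191)/(4898−1191) = 1.6426; √ = 1.2816.
x_cross = 2·24.4·1.2816 = 62.54 m.

62.5 m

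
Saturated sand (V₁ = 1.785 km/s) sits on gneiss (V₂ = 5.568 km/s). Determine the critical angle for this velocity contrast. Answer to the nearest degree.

19°

At critical incidence the refracted ray runs along the interface (θ₂ = 90°), so sin θ_c = V₁/V₂.
θ_c = arcsin(1.785/5.568) = arcsin 0.3206 = 18.70°.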